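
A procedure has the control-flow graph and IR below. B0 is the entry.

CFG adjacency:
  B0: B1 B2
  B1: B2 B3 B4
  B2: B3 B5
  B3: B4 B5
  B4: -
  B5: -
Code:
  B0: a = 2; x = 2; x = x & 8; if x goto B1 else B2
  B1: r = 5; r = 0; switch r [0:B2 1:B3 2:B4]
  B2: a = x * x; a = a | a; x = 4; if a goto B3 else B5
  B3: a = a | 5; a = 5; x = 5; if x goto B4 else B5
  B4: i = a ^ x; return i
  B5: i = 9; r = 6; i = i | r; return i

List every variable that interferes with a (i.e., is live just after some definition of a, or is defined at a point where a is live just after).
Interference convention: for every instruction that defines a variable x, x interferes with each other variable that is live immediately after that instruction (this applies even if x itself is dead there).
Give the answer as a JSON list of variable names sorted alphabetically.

Block summaries:
  B0 def {a,x} use ∅
  B1 def {r} use ∅
  B2 def {a,x} use {x}
  B3 def {a,x} use {a}
  B4 def {i} use {a,x}
  B5 def {i,r} use ∅

Live sets:
  B0 li=∅ lo={a,x}
  B1 li={a,x} lo={a,x}
  B2 li={x} lo={a}
  B3 li={a} lo={a,x}
  B4 li={a,x} lo=∅
  B5 li=∅ lo=∅

Conflict graph:
  a: {r,x}
  i: {r}
  r: {a,i,x}
  x: {a,r}

N(a) = ["r", "x"]

Answer: ["r", "x"]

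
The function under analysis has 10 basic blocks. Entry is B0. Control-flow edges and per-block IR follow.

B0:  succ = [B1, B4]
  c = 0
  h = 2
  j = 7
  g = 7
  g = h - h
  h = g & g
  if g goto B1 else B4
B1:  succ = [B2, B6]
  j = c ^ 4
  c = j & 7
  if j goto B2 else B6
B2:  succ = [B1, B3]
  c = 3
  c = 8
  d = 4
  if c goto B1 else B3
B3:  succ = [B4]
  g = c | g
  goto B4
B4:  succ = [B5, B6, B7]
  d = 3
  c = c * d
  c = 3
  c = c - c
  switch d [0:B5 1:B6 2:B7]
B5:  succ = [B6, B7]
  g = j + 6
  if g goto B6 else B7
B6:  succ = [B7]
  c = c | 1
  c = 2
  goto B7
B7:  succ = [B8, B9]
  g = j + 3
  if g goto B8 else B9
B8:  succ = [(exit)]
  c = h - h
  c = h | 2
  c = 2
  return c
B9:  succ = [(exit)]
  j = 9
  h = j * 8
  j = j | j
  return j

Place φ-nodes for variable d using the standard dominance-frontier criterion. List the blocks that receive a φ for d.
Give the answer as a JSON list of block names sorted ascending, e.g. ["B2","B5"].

Answer: ["B1", "B4", "B6", "B7"]

Analysis:
idom tree: B1←B0 B2←B1 B3←B2 B4←B0 B5←B4 B6←B0 B7←B0 B8←B7 B9←B7
Join-block Dom:
  B1: preds {B0,B2}: {B0} ∩ {B0,B1,B2} = {B0}; idom=B0
  B4: preds {B0,B3}: {B0} ∩ {B0,B1,B2,B3} = {B0}; idom=B0
  B6: preds {B1,B4,B5}: {B0,B1} ∩ {B0,B4} ∩ {B0,B4,B5} = {B0}; idom=B0
  B7: preds {B4,B5,B6}: {B0,B4} ∩ {B0,B4,B5} ∩ {B0,B6} = {B0}; idom=B0

Frontier:
  join B1 pred B0: · stop@B0
  join B1 pred B2: B2→B1 stop@B0
  join B4 pred B0: · stop@B0
  join B4 pred B3: B3→B2→B1 stop@B0
  join B6 pred B1: B1 stop@B0
  join B6 pred B4: B4 stop@B0
  join B6 pred B5: B5→B4 stop@B0
  join B7 pred B4: B4 stop@B0
  join B7 pred B5: B5→B4 stop@B0
  join B7 pred B6: B6 stop@B0
  B0: DF=∅
  B1: DF={B1,B4,B6}
  B2: DF={B1,B4}
  B3: DF={B4}
  B4: DF={B6,B7}
  B5: DF={B6,B7}
  B6: DF={B7}
  B7: DF=∅
  B8: DF=∅
  B9: DF=∅

φ for d: defs {B2,B4}
  DF⁺ = {B1,B4,B6,B7}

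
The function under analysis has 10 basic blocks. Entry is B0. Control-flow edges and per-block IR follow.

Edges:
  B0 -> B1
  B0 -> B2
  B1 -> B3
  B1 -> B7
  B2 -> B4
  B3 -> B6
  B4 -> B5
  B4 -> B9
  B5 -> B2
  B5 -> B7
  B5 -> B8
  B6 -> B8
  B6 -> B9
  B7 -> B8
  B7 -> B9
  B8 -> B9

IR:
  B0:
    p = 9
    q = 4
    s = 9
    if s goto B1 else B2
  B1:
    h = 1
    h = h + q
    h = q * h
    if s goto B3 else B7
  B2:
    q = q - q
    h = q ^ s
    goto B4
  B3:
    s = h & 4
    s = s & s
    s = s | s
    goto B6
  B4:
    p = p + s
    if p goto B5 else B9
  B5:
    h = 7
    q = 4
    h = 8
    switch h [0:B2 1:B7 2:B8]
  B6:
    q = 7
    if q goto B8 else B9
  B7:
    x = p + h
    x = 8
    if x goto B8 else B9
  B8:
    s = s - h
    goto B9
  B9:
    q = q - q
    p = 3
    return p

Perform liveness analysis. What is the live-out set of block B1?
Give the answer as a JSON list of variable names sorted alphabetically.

def/use:
  B0 def {p,q,s} use ∅
  B1 def {h} use {q,s}
  B2 def {h,q} use {q,s}
  B3 def {s} use {h}
  B4 def {p} use {p,s}
  B5 def {h,q} use ∅
  B6 def {q} use ∅
  B7 def {x} use {h,p}
  B8 def {s} use {h,s}
  B9 def {p,q} use {q}

Backward fixpoint:
  B0 li=∅ lo={p,q,s}
  B1 li={p,q,s} lo={h,p,q,s}
  B2 li={p,q,s} lo={p,q,s}
  B3 li={h} lo={h,s}
  B4 li={p,q,s} lo={p,q,s}
  B5 li={p,s} lo={h,p,q,s}
  B6 li={h,s} lo={h,q,s}
  B7 li={h,p,q,s} lo={h,q,s}
  B8 li={h,q,s} lo={q}
  B9 li={q} lo=∅

live-out(B1) = ["h", "p", "q", "s"]

Answer: ["h", "p", "q", "s"]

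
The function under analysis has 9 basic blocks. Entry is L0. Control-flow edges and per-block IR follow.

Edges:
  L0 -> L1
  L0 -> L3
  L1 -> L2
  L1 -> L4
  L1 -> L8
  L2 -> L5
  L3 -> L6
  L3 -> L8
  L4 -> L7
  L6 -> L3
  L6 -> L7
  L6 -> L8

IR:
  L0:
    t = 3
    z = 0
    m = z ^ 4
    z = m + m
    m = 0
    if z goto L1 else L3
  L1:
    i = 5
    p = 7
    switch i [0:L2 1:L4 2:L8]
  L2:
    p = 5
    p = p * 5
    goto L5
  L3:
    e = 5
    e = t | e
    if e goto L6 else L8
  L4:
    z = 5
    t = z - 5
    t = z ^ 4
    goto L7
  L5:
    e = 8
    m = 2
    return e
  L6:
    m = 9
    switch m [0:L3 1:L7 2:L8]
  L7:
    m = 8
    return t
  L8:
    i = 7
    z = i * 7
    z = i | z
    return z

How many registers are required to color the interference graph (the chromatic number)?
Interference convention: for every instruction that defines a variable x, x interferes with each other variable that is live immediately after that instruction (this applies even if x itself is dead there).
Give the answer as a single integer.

def/use:
  L0: {m,t,z} / ∅
  L1: {i,p} / ∅
  L2: {p} / ∅
  L3: {e} / {t}
  L4: {t,z} / ∅
  L5: {e,m} / ∅
  L6: {m} / ∅
  L7: {m} / {t}
  L8: {i,z} / ∅

Backward fixpoint:
  live L0: ∅→{t}
  live L1: ∅→∅
  live L2: ∅→∅
  live L3: {t}→{t}
  live L4: ∅→{t}
  live L5: ∅→∅
  live L6: {t}→{t}
  live L7: {t}→∅
  live L8: ∅→∅

Interference:
  e — {m,t}
  i — {p,z}
  m — {e,t,z}
  p — {i}
  t — {e,m,z}
  z — {i,m,t}

Colouring:
  clique {e,m,t} ⇒ need ≥ 3
  3-colouring: r0={i,m}  r1={p,t}  r2={e,z}
  χ = 3

Answer: 3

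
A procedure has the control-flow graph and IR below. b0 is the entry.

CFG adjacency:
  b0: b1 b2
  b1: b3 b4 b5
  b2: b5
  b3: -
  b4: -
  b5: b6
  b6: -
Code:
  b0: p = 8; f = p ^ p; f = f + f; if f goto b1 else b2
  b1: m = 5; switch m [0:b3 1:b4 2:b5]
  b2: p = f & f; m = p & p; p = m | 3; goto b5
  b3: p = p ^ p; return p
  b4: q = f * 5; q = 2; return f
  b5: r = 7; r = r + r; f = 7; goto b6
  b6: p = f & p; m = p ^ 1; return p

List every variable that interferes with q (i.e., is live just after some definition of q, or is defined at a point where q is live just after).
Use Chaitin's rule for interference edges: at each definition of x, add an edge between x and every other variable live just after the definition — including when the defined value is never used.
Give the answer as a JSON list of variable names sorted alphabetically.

Answer: ["f"]

Derivation:
Per-block:
  b0: def={f,p} ue=∅
  b1: def={m} ue=∅
  b2: def={m,p} ue={f}
  b3: def={p} ue={p}
  b4: def={q} ue={f}
  b5: def={f,r} ue=∅
  b6: def={m,p} ue={f,p}

Liveness:
  b0 li=∅ lo={f,p}
  b1 li={f,p} lo={f,p}
  b2 li={f} lo={p}
  b3 li={p} lo=∅
  b4 li={f} lo=∅
  b5 li={p} lo={f,p}
  b6 li={f,p} lo=∅

Interference:
  f↔{m,p,q}
  m↔{f,p}
  p↔{f,m,r}
  q↔{f}
  r↔{p}

N(q) = ["f"]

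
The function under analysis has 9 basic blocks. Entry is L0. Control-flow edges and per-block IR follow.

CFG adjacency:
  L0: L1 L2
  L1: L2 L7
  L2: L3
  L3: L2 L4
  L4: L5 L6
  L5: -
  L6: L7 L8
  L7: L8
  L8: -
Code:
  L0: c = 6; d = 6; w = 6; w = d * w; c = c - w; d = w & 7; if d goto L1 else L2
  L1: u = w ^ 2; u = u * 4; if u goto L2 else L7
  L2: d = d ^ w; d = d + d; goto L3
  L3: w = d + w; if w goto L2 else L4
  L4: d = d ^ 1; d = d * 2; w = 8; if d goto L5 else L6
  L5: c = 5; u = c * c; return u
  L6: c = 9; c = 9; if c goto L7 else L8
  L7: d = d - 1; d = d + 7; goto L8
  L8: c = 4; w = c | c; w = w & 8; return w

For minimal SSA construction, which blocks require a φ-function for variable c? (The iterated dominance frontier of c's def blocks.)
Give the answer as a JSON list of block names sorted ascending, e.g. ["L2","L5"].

Answer: ["L7", "L8"]

Working:
idom tree: L1←L0 L2←L0 L3←L2 L4←L3 L5←L4 L6←L4 L7←L0 L8←L0
Dom∩ at merges:
  L2: preds {L0,L1,L3}: {L0} ∩ {L0,L1} ∩ {L0,L2,L3} = {L0}; idom=L0
  L7: preds {L1,L6}: {L0,L1} ∩ {L0,L2,L3,L4,L6} = {L0}; idom=L0
  L8: preds {L6,L7}: {L0,L2,L3,L4,L6} ∩ {L0,L7} = {L0}; idom=L0

DF walk-up:
  L2←L0: walk · to L0
  L2←L1: walk L1 to L0
  L2←L3: walk L3→L2 to L0
  L7←L1: walk L1 to L0
  L7←L6: walk L6→L4→L3→L2 to L0
  L8←L6: walk L6→L4→L3→L2 to L0
  L8←L7: walk L7 to L0
  L0 → ∅
  L1 → {L2,L7}
  L2 → {L2,L7,L8}
  L3 → {L2,L7,L8}
  L4 → {L7,L8}
  L5 → ∅
  L6 → {L7,L8}
  L7 → {L8}
  L8 → ∅

φ for c: defs {L0,L5,L6,L8}
  DF⁺ = {L7,L8}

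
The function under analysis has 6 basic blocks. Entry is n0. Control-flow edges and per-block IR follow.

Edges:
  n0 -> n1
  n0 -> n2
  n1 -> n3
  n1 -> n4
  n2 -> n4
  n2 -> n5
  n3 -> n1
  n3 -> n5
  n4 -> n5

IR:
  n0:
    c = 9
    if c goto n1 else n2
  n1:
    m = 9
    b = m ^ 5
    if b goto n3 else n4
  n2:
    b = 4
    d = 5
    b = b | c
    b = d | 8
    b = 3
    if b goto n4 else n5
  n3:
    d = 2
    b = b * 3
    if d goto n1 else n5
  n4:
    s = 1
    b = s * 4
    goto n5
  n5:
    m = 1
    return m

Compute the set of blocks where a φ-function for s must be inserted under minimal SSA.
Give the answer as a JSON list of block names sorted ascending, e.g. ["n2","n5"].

idom tree: n1←n0 n2←n0 n3←n1 n4←n0 n5←n0
Join-block Dom:
  n1: preds {n0,n3}: {n0} ∩ {n0,n1,n3} = {n0}; idom=n0
  n4: preds {n1,n2}: {n0,n1} ∩ {n0,n2} = {n0}; idom=n0
  n5: preds {n2,n3,n4}: {n0,n2} ∩ {n0,n1,n3} ∩ {n0,n4} = {n0}; idom=n0

DF walk-up:
  n1←n0: walk · to n0
  n1←n3: walk n3→n1 to n0
  n4←n1: walk n1 to n0
  n4←n2: walk n2 to n0
  n5←n2: walk n2 to n0
  n5←n3: walk n3→n1 to n0
  n5←n4: walk n4 to n0
  n0: DF=∅
  n1: DF={n1,n4,n5}
  n2: DF={n4,n5}
  n3: DF={n1,n5}
  n4: DF={n5}
  n5: DF=∅

φ for s: defs {n4}
  DF⁺ = {n5}

Answer: ["n5"]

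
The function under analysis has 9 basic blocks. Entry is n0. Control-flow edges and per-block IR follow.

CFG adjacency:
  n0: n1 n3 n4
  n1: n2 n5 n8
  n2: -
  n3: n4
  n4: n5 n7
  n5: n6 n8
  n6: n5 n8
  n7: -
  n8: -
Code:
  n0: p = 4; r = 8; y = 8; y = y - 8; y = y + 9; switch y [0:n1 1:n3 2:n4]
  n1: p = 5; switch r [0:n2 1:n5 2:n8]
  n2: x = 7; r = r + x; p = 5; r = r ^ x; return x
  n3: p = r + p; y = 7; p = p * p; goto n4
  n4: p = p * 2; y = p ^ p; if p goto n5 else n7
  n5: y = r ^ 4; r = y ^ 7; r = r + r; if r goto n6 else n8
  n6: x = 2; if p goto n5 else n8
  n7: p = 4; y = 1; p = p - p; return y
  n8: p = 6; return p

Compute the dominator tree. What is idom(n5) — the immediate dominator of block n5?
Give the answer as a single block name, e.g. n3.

Answer: n0

Working:
idom tree: n1←n0 n2←n1 n3←n0 n4←n0 n5←n0 n6←n5 n7←n4 n8←n0
Dom at joins:
  n4: preds {n0,n3}: {n0} ∩ {n0,n3} = {n0}; idom=n0
  n5: preds {n1,n4,n6}: {n0,n1} ∩ {n0,n4} ∩ {n0,n5,n6} = {n0}; idom=n0
  n8: preds {n1,n5,n6}: {n0,n1} ∩ {n0,n5} ∩ {n0,n5,n6} = {n0}; idom=n0

idom(n5) = n0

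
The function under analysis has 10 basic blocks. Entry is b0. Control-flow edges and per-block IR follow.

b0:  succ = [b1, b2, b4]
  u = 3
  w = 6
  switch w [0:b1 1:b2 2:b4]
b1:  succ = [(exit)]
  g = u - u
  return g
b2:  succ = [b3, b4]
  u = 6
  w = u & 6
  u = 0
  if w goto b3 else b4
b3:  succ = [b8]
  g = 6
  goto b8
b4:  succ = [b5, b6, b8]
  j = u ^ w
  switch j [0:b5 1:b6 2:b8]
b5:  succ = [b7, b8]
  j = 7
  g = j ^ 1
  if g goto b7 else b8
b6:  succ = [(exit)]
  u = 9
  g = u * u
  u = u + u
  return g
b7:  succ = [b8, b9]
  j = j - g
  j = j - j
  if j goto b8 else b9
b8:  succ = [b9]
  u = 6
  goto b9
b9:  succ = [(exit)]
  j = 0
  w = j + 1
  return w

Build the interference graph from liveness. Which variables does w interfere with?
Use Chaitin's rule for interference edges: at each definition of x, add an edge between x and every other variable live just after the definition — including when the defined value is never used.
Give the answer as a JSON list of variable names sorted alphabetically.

Per-block:
  b0: {u,w} / ∅
  b1: {g} / {u}
  b2: {u,w} / ∅
  b3: {g} / ∅
  b4: {j} / {u,w}
  b5: {g,j} / ∅
  b6: {g,u} / ∅
  b7: {j} / {g,j}
  b8: {u} / ∅
  b9: {j,w} / ∅

Backward fixpoint:
  live b0: ∅→{u,w}
  live b1: {u}→∅
  live b2: ∅→{u,w}
  live b3: ∅→∅
  live b4: {u,w}→∅
  live b5: ∅→{g,j}
  live b6: ∅→∅
  live b7: {g,j}→∅
  live b8: ∅→∅
  live b9: ∅→∅

Interference:
  g: {j,u}
  j: {g}
  u: {g,w}
  w: {u}

N(w) = ["u"]

Answer: ["u"]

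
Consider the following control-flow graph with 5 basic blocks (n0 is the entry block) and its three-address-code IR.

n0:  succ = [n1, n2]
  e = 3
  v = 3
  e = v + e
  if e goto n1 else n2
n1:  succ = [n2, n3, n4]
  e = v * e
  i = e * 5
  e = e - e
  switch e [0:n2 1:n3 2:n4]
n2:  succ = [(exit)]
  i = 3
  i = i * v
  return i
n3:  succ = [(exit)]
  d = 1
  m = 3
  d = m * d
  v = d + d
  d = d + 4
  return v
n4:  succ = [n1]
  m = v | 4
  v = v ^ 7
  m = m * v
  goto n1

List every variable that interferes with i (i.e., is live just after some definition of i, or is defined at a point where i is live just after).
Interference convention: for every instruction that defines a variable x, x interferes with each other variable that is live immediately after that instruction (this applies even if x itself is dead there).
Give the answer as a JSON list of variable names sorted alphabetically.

Per-block:
  n0 def {e,v} use ∅
  n1 def {e,i} use {e,v}
  n2 def {i} use {v}
  n3 def {d,m,v} use ∅
  n4 def {m,v} use {v}

Backward fixpoint:
  live n0: ∅→{e,v}
  live n1: {e,v}→{e,v}
  live n2: {v}→∅
  live n3: ∅→∅
  live n4: {e,v}→{e,v}

Interfere edges:
  d — {m,v}
  e — {i,m,v}
  i — {e,v}
  m — {d,e,v}
  v — {d,e,i,m}

N(i) = ["e", "v"]

Answer: ["e", "v"]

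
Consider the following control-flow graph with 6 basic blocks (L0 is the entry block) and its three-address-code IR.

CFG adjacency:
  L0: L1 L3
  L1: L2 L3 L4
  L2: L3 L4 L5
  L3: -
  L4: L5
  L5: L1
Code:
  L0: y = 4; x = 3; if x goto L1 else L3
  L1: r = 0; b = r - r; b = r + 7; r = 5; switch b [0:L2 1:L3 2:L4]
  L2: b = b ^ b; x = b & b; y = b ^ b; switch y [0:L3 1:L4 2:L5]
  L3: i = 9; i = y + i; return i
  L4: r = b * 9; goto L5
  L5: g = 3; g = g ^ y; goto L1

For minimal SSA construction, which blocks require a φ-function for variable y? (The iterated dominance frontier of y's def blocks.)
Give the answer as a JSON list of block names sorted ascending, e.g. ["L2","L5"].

idom tree: L1←L0 L2←L1 L3←L0 L4←L1 L5←L1
Join-block Dom:
  L1: preds {L0,L5}: {L0} ∩ {L0,L1,L5} = {L0}; idom=L0
  L3: preds {L0,L1,L2}: {L0} ∩ {L0,L1} ∩ {L0,L1,L2} = {L0}; idom=L0
  L4: preds {L1,L2}: {L0,L1} ∩ {L0,L1,L2} = {L0,L1}; idom=L1
  L5: preds {L2,L4}: {L0,L1,L2} ∩ {L0,L1,L4} = {L0,L1}; idom=L1

DF derivation:
  join L1 pred L0: · stop@L0
  join L1 pred L5: L5→L1 stop@L0
  join L3 pred L0: · stop@L0
  join L3 pred L1: L1 stop@L0
  join L3 pred L2: L2→L1 stop@L0
  join L4 pred L1: · stop@L1
  join L4 pred L2: L2 stop@L1
  join L5 pred L2: L2 stop@L1
  join L5 pred L4: L4 stop@L1
  L0 → ∅
  L1 → {L1,L3}
  L2 → {L3,L4,L5}
  L3 → ∅
  L4 → {L5}
  L5 → {L1}

φ for y: defs {L0,L2}
  DF⁺ = {L1,L3,L4,L5}

Answer: ["L1", "L3", "L4", "L5"]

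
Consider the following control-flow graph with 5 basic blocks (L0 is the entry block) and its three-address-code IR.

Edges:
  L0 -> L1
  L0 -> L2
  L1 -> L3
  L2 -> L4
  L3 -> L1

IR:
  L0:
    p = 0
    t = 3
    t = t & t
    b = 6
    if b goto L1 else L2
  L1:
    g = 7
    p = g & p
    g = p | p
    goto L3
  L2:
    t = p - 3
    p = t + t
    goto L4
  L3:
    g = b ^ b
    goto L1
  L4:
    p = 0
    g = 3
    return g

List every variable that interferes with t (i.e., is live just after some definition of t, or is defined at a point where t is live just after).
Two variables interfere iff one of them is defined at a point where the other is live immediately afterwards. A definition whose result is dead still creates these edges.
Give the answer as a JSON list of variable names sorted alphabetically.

Block summaries:
  L0: {b,p,t} / ∅
  L1: {g,p} / {p}
  L2: {p,t} / {p}
  L3: {g} / {b}
  L4: {g,p} / ∅

Live sets:
  L0: in=∅ out={b,p}
  L1: in={b,p} out={b,p}
  L2: in={p} out=∅
  L3: in={b,p} out={b,p}
  L4: in=∅ out=∅

Interfere edges:
  b: {g,p}
  g: {b,p}
  p: {b,g,t}
  t: {p}

N(t) = ["p"]

Answer: ["p"]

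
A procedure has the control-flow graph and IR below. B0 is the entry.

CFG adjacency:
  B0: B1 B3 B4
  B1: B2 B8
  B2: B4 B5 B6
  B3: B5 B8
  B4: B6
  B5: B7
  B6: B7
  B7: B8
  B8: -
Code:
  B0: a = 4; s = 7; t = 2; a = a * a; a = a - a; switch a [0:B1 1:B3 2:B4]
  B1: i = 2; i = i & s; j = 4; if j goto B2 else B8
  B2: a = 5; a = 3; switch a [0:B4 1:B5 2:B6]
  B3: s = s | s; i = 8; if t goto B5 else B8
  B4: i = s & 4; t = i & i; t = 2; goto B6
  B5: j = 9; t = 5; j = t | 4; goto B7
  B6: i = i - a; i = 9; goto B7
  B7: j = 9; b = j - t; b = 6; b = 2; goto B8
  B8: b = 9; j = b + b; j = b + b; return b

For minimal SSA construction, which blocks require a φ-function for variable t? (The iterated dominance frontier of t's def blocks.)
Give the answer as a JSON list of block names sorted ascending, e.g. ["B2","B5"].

Answer: ["B6", "B7", "B8"]

Working:
idom tree: B1←B0 B2←B1 B3←B0 B4←B0 B5←B0 B6←B0 B7←B0 B8←B0
Dom at joins:
  B4: preds {B0,B2}: {B0} ∩ {B0,B1,B2} = {B0}; idom=B0
  B5: preds {B2,B3}: {B0,B1,B2} ∩ {B0,B3} = {B0}; idom=B0
  B6: preds {B2,B4}: {B0,B1,B2} ∩ {B0,B4} = {B0}; idom=B0
  B7: preds {B5,B6}: {B0,B5} ∩ {B0,B6} = {B0}; idom=B0
  B8: preds {B1,B3,B7}: {B0,B1} ∩ {B0,B3} ∩ {B0,B7} = {B0}; idom=B0

DF walk-up:
  B4←B0: walk · to B0
  B4←B2: walk B2→B1 to B0
  B5←B2: walk B2→B1 to B0
  B5←B3: walk B3 to B0
  B6←B2: walk B2→B1 to B0
  B6←B4: walk B4 to B0
  B7←B5: walk B5 to B0
  B7←B6: walk B6 to B0
  B8←B1: walk B1 to B0
  B8←B3: walk B3 to B0
  B8←B7: walk B7 to B0
  DF(B0)=∅
  DF(B1)={B4,B5,B6,B8}
  DF(B2)={B4,B5,B6}
  DF(B3)={B5,B8}
  DF(B4)={B6}
  DF(B5)={B7}
  DF(B6)={B7}
  DF(B7)={B8}
  DF(B8)=∅

φ for t: defs {B0,B4,B5}
  DF⁺ = {B6,B7,B8}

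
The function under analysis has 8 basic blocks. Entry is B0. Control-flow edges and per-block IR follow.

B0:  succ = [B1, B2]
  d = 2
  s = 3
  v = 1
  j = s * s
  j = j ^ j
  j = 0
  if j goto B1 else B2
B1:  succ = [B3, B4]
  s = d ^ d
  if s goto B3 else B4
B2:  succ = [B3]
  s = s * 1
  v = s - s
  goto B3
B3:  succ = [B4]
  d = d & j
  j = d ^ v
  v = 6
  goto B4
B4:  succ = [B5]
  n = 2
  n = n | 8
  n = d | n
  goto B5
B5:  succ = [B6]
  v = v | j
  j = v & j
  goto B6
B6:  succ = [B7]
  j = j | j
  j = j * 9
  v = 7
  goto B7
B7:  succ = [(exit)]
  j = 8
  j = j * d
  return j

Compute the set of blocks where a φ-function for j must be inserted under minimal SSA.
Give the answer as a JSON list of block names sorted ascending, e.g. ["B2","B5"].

Answer: ["B4"]

Analysis:
idom tree: B1←B0 B2←B0 B3←B0 B4←B0 B5←B4 B6←B5 B7←B6
Join-block Dom:
  B3: preds {B1,B2}: {B0,B1} ∩ {B0,B2} = {B0}; idom=B0
  B4: preds {B1,B3}: {B0,B1} ∩ {B0,B3} = {B0}; idom=B0

DF derivation:
  join B3 pred B1: B1 stop@B0
  join B3 pred B2: B2 stop@B0
  join B4 pred B1: B1 stop@B0
  join B4 pred B3: B3 stop@B0
  B0 → ∅
  B1 → {B3,B4}
  B2 → {B3}
  B3 → {B4}
  B4 → ∅
  B5 → ∅
  B6 → ∅
  B7 → ∅

φ for j: defs {B0,B3,B5,B6,B7}
  DF⁺ = {B4}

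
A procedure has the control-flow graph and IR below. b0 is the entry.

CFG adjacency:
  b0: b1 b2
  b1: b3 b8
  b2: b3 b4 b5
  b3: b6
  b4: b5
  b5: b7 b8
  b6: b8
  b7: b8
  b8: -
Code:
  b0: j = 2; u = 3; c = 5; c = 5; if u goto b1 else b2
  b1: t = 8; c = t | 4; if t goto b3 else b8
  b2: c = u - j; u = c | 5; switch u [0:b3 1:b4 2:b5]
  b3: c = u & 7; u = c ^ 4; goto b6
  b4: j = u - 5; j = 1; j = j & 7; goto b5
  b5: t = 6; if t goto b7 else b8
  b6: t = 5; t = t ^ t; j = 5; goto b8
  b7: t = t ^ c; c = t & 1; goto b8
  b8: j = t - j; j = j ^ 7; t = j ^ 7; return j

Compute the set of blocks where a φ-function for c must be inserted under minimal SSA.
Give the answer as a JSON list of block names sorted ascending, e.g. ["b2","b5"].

idom tree: b1←b0 b2←b0 b3←b0 b4←b2 b5←b2 b6←b3 b7←b5 b8←b0
Dom∩ at merges:
  b3: preds {b1,b2}: {b0,b1} ∩ {b0,b2} = {b0}; idom=b0
  b5: preds {b2,b4}: {b0,b2} ∩ {b0,b2,b4} = {b0,b2}; idom=b2
  b8: preds {b1,b5,b6,b7}: {b0,b1} ∩ {b0,b2,b5} ∩ {b0,b3,b6} ∩ {b0,b2,b5,b7} = {b0}; idom=b0

DF walk-up:
  join b3 pred b1: b1 stop@b0
  join b3 pred b2: b2 stop@b0
  join b5 pred b2: · stop@b2
  join b5 pred b4: b4 stop@b2
  join b8 pred b1: b1 stop@b0
  join b8 pred b5: b5→b2 stop@b0
  join b8 pred b6: b6→b3 stop@b0
  join b8 pred b7: b7→b5→b2 stop@b0
  DF(b0)=∅
  DF(b1)={b3,b8}
  DF(b2)={b3,b8}
  DF(b3)={b8}
  DF(b4)={b5}
  DF(b5)={b8}
  DF(b6)={b8}
  DF(b7)={b8}
  DF(b8)=∅

φ for c: defs {b0,b1,b2,b3,b7}
  DF⁺ = {b3,b8}

Answer: ["b3", "b8"]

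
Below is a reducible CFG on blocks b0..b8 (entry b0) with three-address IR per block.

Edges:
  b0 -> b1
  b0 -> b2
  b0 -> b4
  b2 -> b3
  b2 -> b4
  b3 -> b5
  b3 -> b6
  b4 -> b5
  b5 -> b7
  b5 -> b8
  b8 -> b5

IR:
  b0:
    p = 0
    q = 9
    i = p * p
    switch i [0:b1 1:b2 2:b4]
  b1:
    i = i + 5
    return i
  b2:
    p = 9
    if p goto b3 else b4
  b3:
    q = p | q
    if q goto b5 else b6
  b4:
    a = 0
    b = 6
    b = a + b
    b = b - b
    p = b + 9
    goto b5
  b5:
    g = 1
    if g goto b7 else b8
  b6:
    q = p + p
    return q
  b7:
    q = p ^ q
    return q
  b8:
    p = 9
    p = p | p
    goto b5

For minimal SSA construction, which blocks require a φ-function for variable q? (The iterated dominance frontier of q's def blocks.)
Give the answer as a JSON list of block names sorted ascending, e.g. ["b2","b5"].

idom tree: b1←b0 b2←b0 b3←b2 b4←b0 b5←b0 b6←b3 b7←b5 b8←b5
Join-block Dom:
  b4: preds {b0,b2}: {b0} ∩ {b0,b2} = {b0}; idom=b0
  b5: preds {b3,b4,b8}: {b0,b2,b3} ∩ {b0,b4} ∩ {b0,b5,b8} = {b0}; idom=b0

DF walk-up:
  join b4 pred b0: · stop@b0
  join b4 pred b2: b2 stop@b0
  join b5 pred b3: b3→b2 stop@b0
  join b5 pred b4: b4 stop@b0
  join b5 pred b8: b8→b5 stop@b0
  b0: DF=∅
  b1: DF=∅
  b2: DF={b4,b5}
  b3: DF={b5}
  b4: DF={b5}
  b5: DF={b5}
  b6: DF=∅
  b7: DF=∅
  b8: DF={b5}

φ for q: defs {b0,b3,b6,b7}
  DF⁺ = {b5}

Answer: ["b5"]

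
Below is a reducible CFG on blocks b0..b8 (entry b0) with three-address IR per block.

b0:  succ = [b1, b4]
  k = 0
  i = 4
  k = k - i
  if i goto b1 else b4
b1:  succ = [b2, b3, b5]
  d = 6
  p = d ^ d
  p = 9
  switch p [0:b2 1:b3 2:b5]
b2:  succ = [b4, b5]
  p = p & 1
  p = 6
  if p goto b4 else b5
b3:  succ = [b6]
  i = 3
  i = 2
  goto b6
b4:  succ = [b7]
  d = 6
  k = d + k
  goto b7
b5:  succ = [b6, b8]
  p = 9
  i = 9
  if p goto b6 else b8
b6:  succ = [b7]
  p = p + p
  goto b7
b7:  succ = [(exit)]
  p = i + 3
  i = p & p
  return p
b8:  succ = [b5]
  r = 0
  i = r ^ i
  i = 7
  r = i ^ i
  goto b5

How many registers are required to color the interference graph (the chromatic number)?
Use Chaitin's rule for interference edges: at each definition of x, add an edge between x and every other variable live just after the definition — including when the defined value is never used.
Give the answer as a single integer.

def/use:
  b0: def={i,k} ue=∅
  b1: def={d,p} ue=∅
  b2: def={p} ue={p}
  b3: def={i} ue=∅
  b4: def={d,k} ue={k}
  b5: def={i,p} ue=∅
  b6: def={p} ue={p}
  b7: def={i,p} ue={i}
  b8: def={i,r} ue={i}

Backward fixpoint:
  b0 li=∅ lo={i,k}
  b1 li={i,k} lo={i,k,p}
  b2 li={i,k,p} lo={i,k}
  b3 li={p} lo={i,p}
  b4 li={i,k} lo={i}
  b5 li=∅ lo={i,p}
  b6 li={i,p} lo={i}
  b7 li={i} lo=∅
  b8 li={i} lo=∅

Interfere edges:
  d↔{i,k}
  i↔{d,k,p,r}
  k↔{d,i,p}
  p↔{i,k}
  r↔{i}

Colouring:
  lower bound: {d,i,k} mutually conflict ⇒ χ ≥ 3
  assign d→c2 i→c0 k→c1 p→c2 r→c1 — no edge inside a register ⇒ χ ≤ 3
  χ = 3

Answer: 3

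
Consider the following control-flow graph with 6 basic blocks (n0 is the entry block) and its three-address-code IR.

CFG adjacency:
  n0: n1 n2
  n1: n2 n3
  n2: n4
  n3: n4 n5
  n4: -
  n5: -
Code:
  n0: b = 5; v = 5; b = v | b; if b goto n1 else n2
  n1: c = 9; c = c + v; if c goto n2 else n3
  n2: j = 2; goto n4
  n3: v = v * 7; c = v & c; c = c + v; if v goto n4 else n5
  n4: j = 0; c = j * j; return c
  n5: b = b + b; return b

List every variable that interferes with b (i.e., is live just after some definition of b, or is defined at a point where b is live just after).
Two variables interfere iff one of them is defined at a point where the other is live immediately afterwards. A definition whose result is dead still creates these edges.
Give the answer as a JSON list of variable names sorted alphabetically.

def/use:
  n0 def {b,v} use ∅
  n1 def {c} use {v}
  n2 def {j} use ∅
  n3 def {c,v} use {c,v}
  n4 def {c,j} use ∅
  n5 def {b} use {b}

Live sets:
  n0: in=∅ out={b,v}
  n1: in={b,v} out={b,c,v}
  n2: in=∅ out=∅
  n3: in={b,c,v} out={b}
  n4: in=∅ out=∅
  n5: in={b} out=∅

Conflict graph:
  b↔{c,v}
  c↔{b,v}
  j↔∅
  v↔{b,c}

N(b) = ["c", "v"]

Answer: ["c", "v"]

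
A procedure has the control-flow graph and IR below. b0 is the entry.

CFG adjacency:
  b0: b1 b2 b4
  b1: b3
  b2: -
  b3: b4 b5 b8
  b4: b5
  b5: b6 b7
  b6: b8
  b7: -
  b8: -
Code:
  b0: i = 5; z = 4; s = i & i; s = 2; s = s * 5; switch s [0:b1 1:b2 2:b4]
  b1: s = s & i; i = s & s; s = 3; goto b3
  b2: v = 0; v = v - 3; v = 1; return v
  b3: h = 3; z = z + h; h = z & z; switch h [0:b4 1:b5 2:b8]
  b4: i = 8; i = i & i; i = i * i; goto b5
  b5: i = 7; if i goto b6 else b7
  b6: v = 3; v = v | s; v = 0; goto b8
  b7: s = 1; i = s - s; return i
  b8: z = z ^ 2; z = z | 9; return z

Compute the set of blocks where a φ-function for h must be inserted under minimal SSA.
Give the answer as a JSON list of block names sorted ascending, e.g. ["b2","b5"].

idom tree: b1←b0 b2←b0 b3←b1 b4←b0 b5←b0 b6←b5 b7←b5 b8←b0
Join-block Dom:
  b4: preds {b0,b3}: {b0} ∩ {b0,b1,b3} = {b0}; idom=b0
  b5: preds {b3,b4}: {b0,b1,b3} ∩ {b0,b4} = {b0}; idom=b0
  b8: preds {b3,b6}: {b0,b1,b3} ∩ {b0,b5,b6} = {b0}; idom=b0

DF derivation:
  join b4 pred b0: · stop@b0
  join b4 pred b3: b3→b1 stop@b0
  join b5 pred b3: b3→b1 stop@b0
  join b5 pred b4: b4 stop@b0
  join b8 pred b3: b3→b1 stop@b0
  join b8 pred b6: b6→b5 stop@b0
  b0: DF=∅
  b1: DF={b4,b5,b8}
  b2: DF=∅
  b3: DF={b4,b5,b8}
  b4: DF={b5}
  b5: DF={b8}
  b6: DF={b8}
  b7: DF=∅
  b8: DF=∅

φ for h: defs {b3}
  DF⁺ = {b4,b5,b8}

Answer: ["b4", "b5", "b8"]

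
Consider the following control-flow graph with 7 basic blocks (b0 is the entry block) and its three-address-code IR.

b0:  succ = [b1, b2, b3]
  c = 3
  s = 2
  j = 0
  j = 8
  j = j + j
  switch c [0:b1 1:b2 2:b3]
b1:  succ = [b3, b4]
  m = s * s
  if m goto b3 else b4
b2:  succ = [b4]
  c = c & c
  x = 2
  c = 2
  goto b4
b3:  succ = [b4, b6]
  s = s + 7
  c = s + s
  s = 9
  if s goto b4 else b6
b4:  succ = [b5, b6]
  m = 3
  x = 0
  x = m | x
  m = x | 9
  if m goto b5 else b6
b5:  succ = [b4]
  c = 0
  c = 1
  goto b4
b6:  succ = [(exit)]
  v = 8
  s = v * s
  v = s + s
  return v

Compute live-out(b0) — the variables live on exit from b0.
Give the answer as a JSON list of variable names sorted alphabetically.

Answer: ["c", "s"]

Derivation:
Per-block:
  b0 def {c,j,s} use ∅
  b1 def {m} use {s}
  b2 def {c,x} use {c}
  b3 def {c,s} use {s}
  b4 def {m,x} use ∅
  b5 def {c} use ∅
  b6 def {s,v} use {s}

Backward fixpoint:
  live b0: ∅→{c,s}
  live b1: {s}→{s}
  live b2: {c,s}→{s}
  live b3: {s}→{s}
  live b4: {s}→{s}
  live b5: {s}→{s}
  live b6: {s}→∅

live-out(b0) = ["c", "s"]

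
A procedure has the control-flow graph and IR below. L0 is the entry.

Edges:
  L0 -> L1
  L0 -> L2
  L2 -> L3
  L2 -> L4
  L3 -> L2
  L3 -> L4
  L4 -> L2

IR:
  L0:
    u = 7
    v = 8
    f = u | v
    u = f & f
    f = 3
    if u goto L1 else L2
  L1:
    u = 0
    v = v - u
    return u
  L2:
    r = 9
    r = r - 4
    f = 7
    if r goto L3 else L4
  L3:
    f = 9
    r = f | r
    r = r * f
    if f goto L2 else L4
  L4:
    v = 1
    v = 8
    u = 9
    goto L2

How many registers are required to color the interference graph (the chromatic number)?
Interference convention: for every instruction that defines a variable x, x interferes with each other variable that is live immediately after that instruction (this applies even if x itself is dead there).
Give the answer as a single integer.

Answer: 3

Analysis:
Per-block:
  L0: {f,u,v} / ∅
  L1: {u,v} / {v}
  L2: {f,r} / ∅
  L3: {f,r} / {r}
  L4: {u,v} / ∅

Liveness:
  live L0: ∅→{v}
  live L1: {v}→∅
  live L2: ∅→{r}
  live L3: {r}→∅
  live L4: ∅→∅

Interfere edges:
  f↔{r,u,v}
  r↔{f}
  u↔{f,v}
  v↔{f,u}

Colouring:
  {f,u,v} pairwise interfere (3-clique) ⇒ χ ≥ 3
  3-colouring: R0={f}  R1={r,u}  R2={v}
  χ = 3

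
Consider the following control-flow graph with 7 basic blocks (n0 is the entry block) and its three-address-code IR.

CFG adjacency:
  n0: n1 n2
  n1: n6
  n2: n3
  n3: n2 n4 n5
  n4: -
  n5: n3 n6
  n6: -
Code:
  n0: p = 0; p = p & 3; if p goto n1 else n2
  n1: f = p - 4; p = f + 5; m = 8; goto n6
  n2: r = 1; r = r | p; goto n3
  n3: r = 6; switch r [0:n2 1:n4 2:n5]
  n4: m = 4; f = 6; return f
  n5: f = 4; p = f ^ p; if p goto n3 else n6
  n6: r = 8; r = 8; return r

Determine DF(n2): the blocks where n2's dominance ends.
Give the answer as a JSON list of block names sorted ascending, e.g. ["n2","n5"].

idom tree: n1←n0 n2←n0 n3←n2 n4←n3 n5←n3 n6←n0
Dom∩ at merges:
  n2: preds {n0,n3}: {n0} ∩ {n0,n2,n3} = {n0}; idom=n0
  n3: preds {n2,n5}: {n0,n2} ∩ {n0,n2,n3,n5} = {n0,n2}; idom=n2
  n6: preds {n1,n5}: {n0,n1} ∩ {n0,n2,n3,n5} = {n0}; idom=n0

Frontier:
  join n2 pred n0: · stop@n0
  join n2 pred n3: n3→n2 stop@n0
  join n3 pred n2: · stop@n2
  join n3 pred n5: n5→n3 stop@n2
  join n6 pred n1: n1 stop@n0
  join n6 pred n5: n5→n3→n2 stop@n0
  DF(n0)=∅
  DF(n1)={n6}
  DF(n2)={n2,n6}
  DF(n3)={n2,n3,n6}
  DF(n4)=∅
  DF(n5)={n3,n6}
  DF(n6)=∅

DF(n2) = ["n2", "n6"]

Answer: ["n2", "n6"]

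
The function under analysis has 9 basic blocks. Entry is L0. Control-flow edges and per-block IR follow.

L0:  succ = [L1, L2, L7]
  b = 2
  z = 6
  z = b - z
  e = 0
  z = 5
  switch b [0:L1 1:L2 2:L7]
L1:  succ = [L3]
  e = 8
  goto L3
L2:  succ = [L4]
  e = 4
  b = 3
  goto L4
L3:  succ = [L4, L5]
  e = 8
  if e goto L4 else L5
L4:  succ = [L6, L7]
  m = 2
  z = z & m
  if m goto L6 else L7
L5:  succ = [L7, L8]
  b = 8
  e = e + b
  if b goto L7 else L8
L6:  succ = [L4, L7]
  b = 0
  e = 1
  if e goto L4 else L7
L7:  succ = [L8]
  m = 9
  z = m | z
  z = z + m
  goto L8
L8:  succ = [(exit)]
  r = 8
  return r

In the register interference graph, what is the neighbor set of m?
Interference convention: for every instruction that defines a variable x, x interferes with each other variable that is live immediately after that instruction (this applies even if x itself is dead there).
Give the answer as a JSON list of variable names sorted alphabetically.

Answer: ["z"]

Working:
Per-block:
  L0: def={b,e,z} ue=∅
  L1: def={e} ue=∅
  L2: def={b,e} ue=∅
  L3: def={e} ue=∅
  L4: def={m,z} ue={z}
  L5: def={b,e} ue={e}
  L6: def={b,e} ue=∅
  L7: def={m,z} ue={z}
  L8: def={r} ue=∅

Live sets:
  live L0: ∅→{z}
  live L1: {z}→{z}
  live L2: {z}→{z}
  live L3: {z}→{e,z}
  live L4: {z}→{z}
  live L5: {e,z}→{z}
  live L6: {z}→{z}
  live L7: {z}→∅
  live L8: ∅→∅

Conflict graph:
  b: {e,z}
  e: {b,z}
  m: {z}
  r: ∅
  z: {b,e,m}

N(m) = ["z"]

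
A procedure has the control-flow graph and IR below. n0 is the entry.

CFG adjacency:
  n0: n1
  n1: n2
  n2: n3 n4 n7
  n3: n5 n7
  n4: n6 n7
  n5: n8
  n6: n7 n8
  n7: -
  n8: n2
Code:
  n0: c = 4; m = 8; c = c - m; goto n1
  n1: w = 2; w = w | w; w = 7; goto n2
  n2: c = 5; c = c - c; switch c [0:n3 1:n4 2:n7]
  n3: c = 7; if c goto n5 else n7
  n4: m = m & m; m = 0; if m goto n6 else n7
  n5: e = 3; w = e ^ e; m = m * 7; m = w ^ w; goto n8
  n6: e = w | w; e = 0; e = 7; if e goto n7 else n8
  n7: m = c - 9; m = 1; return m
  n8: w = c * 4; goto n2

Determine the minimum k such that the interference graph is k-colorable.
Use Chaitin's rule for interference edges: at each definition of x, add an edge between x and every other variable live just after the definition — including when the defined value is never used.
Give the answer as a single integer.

Answer: 3

Analysis:
Block summaries:
  n0 def {c,m} use ∅
  n1 def {w} use ∅
  n2 def {c} use ∅
  n3 def {c} use ∅
  n4 def {m} use {m}
  n5 def {e,m,w} use {m}
  n6 def {e} use {w}
  n7 def {m} use {c}
  n8 def {w} use {c}

Live sets:
  n0: in=∅ out={m}
  n1: in={m} out={m,w}
  n2: in={m,w} out={c,m,w}
  n3: in={m} out={c,m}
  n4: in={c,m,w} out={c,m,w}
  n5: in={c,m} out={c,m}
  n6: in={c,m,w} out={c,m}
  n7: in={c} out=∅
  n8: in={c,m} out={m,w}

Interfere edges:
  c: {e,m,w}
  e: {c,m}
  m: {c,e,w}
  w: {c,m}

Chromatic number:
  {c,e,m} pairwise interfere (3-clique) ⇒ χ ≥ 3
  3-colouring: R0={c}  R1={m}  R2={e,w}
  χ = 3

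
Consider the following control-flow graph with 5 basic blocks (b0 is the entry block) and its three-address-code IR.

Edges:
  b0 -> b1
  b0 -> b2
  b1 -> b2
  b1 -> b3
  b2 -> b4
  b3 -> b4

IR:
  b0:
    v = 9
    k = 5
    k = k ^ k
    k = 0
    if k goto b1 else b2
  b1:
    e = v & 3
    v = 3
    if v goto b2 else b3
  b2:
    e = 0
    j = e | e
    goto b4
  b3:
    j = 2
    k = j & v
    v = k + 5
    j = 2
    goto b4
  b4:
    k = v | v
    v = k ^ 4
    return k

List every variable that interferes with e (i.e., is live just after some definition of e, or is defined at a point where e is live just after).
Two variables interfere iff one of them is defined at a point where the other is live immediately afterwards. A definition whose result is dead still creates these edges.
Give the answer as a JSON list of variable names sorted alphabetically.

Answer: ["v"]

Analysis:
Per-block:
  b0: {k,v} / ∅
  b1: {e,v} / {v}
  b2: {e,j} / ∅
  b3: {j,k,v} / {v}
  b4: {k,v} / {v}

Backward fixpoint:
  b0: in=∅ out={v}
  b1: in={v} out={v}
  b2: in={v} out={v}
  b3: in={v} out={v}
  b4: in={v} out=∅

Conflict graph:
  e: {v}
  j: {v}
  k: {v}
  v: {e,j,k}

N(e) = ["v"]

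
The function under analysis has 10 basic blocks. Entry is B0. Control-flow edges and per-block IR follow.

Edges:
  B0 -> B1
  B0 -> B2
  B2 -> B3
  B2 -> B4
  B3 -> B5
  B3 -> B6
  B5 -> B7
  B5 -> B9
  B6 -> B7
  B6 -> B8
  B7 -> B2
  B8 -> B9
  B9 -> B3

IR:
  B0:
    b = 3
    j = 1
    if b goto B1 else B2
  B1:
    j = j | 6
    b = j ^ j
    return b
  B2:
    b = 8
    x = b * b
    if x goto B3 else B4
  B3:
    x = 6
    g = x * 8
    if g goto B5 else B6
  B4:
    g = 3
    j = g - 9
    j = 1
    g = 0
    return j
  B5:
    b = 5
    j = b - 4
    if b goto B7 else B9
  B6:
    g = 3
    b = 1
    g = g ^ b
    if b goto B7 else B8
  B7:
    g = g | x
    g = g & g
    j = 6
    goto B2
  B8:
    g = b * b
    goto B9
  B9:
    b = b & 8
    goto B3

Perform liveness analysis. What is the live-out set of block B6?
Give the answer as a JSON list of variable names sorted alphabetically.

def/use:
  B0: {b,j} / ∅
  B1: {b,j} / {j}
  B2: {b,x} / ∅
  B3: {g,x} / ∅
  B4: {g,j} / ∅
  B5: {b,j} / ∅
  B6: {b,g} / ∅
  B7: {g,j} / {g,x}
  B8: {g} / {b}
  B9: {b} / {b}

Backward fixpoint:
  live B0: ∅→{j}
  live B1: {j}→∅
  live B2: ∅→∅
  live B3: ∅→{g,x}
  live B4: ∅→∅
  live B5: {g,x}→{b,g,x}
  live B6: {x}→{b,g,x}
  live B7: {g,x}→∅
  live B8: {b}→{b}
  live B9: {b}→∅

live-out(B6) = ["b", "g", "x"]

Answer: ["b", "g", "x"]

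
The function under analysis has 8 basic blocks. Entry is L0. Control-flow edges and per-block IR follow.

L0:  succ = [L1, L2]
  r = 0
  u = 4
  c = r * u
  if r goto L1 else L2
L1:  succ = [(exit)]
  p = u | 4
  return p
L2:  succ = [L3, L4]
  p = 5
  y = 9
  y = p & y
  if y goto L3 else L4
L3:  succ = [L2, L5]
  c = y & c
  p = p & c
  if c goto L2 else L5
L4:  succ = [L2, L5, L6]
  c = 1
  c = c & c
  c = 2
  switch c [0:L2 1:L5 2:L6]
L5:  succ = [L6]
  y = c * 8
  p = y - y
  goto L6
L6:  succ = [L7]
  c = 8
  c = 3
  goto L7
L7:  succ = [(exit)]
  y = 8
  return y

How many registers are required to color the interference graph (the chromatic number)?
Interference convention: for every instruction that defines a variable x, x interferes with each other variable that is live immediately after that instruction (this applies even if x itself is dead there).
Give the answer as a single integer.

Answer: 3

Working:
def/use:
  L0: def={c,r,u} ue=∅
  L1: def={p} ue={u}
  L2: def={p,y} ue=∅
  L3: def={c,p} ue={c,p,y}
  L4: def={c} ue=∅
  L5: def={p,y} ue={c}
  L6: def={c} ue=∅
  L7: def={y} ue=∅

Backward fixpoint:
  L0: in=∅ out={c,u}
  L1: in={u} out=∅
  L2: in={c} out={c,p,y}
  L3: in={c,p,y} out={c}
  L4: in=∅ out={c}
  L5: in={c} out=∅
  L6: in=∅ out=∅
  L7: in=∅ out=∅

Conflict graph:
  c — {p,r,u,y}
  p — {c,y}
  r — {c,u}
  u — {c,r}
  y — {c,p}

Chromatic number:
  lower bound: {c,p,y} mutually conflict ⇒ χ ≥ 3
  3-colouring: c0={c}  c1={p,r}  c2={u,y}
  χ = 3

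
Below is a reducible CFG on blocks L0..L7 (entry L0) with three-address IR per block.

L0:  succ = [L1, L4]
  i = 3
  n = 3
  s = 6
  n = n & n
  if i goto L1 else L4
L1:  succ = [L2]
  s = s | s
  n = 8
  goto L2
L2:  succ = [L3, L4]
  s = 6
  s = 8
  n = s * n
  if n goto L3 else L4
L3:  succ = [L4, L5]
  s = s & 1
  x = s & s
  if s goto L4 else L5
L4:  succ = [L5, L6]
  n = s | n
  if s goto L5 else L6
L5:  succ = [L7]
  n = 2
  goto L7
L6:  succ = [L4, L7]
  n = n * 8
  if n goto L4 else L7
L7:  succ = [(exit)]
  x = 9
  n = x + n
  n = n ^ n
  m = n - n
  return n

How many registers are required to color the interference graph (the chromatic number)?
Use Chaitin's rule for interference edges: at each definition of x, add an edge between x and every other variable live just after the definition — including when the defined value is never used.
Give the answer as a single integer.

Answer: 3

Analysis:
Block summaries:
  L0: def={i,n,s} ue=∅
  L1: def={n,s} ue={s}
  L2: def={n,s} ue={n}
  L3: def={s,x} ue={s}
  L4: def={n} ue={n,s}
  L5: def={n} ue=∅
  L6: def={n} ue={n}
  L7: def={m,n,x} ue={n}

Liveness:
  L0 li=∅ lo={n,s}
  L1 li={s} lo={n}
  L2 li={n} lo={n,s}
  L3 li={n,s} lo={n,s}
  L4 li={n,s} lo={n,s}
  L5 li=∅ lo={n}
  L6 li={n,s} lo={n,s}
  L7 li={n} lo=∅

Conflict graph:
  i↔{n,s}
  m↔{n}
  n↔{i,m,s,x}
  s↔{i,n,x}
  x↔{n,s}

Chromatic number:
  {i,n,s} pairwise interfere (3-clique) ⇒ χ ≥ 3
  assign i→R2 m→R1 n→R0 s→R1 x→R2 — no edge inside a register ⇒ χ ≤ 3
  χ = 3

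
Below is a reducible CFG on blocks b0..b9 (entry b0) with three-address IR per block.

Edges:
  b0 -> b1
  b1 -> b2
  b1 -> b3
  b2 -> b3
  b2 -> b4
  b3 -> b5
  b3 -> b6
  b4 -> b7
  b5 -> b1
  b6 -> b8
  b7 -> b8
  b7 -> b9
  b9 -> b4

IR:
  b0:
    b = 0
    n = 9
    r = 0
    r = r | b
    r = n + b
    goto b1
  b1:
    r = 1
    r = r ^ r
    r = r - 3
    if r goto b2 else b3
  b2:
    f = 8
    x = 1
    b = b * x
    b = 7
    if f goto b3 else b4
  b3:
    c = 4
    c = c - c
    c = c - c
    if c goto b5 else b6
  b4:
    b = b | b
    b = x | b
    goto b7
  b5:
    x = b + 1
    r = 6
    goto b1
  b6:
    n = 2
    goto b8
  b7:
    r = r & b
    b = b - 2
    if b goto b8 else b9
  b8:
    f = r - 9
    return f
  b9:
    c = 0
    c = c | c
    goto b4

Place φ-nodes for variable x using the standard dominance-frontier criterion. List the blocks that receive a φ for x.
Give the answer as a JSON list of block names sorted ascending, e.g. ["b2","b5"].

idom tree: b1←b0 b2←b1 b3←b1 b4←b2 b5←b3 b6←b3 b7←b4 b8←b1 b9←b7
Dom at joins:
  b1: preds {b0,b5}: {b0} ∩ {b0,b1,b3,b5} = {b0}; idom=b0
  b3: preds {b1,b2}: {b0,b1} ∩ {b0,b1,b2} = {b0,b1}; idom=b1
  b4: preds {b2,b9}: {b0,b1,b2} ∩ {b0,b1,b2,b4,b7,b9} = {b0,b1,b2}; idom=b2
  b8: preds {b6,b7}: {b0,b1,b3,b6} ∩ {b0,b1,b2,b4,b7} = {b0,b1}; idom=b1

Frontier:
  b1←b0: walk · to b0
  b1←b5: walk b5→b3→b1 to b0
  b3←b1: walk · to b1
  b3←b2: walk b2 to b1
  b4←b2: walk · to b2
  b4←b9: walk b9→b7→b4 to b2
  b8←b6: walk b6→b3 to b1
  b8←b7: walk b7→b4→b2 to b1
  DF(b0)=∅
  DF(b1)={b1}
  DF(b2)={b3,b8}
  DF(b3)={b1,b8}
  DF(b4)={b4,b8}
  DF(b5)={b1}
  DF(b6)={b8}
  DF(b7)={b4,b8}
  DF(b8)=∅
  DF(b9)={b4}

φ for x: defs {b2,b5}
  DF⁺ = {b1,b3,b8}

Answer: ["b1", "b3", "b8"]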